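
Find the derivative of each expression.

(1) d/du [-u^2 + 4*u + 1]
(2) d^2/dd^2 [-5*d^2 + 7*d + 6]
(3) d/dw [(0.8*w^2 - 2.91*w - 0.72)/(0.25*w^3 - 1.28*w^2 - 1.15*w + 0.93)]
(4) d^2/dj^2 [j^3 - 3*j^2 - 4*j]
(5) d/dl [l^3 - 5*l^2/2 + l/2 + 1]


(1) = 4 - 2*u
(2) = -10
(3) = (-0.2*w^4 + 1.455*w^3 - 4.1048*w^2 - 0.3552*w - 3.5343)/(0.0625*w^6 - 0.64*w^5 + 1.0634*w^4 + 3.409*w^3 - 1.0583*w^2 - 2.139*w + 0.8649)
(4) = 6*j - 6
(5) = 3*l^2 - 5*l + 1/2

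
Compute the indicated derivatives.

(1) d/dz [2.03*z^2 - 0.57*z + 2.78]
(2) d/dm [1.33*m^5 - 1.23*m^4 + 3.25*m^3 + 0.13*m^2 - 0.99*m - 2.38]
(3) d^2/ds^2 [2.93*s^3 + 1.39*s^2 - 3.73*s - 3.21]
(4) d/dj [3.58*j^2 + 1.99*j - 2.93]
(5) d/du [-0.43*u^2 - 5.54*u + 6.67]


(1) = 4.06*z - 0.57
(2) = 6.65*m^4 - 4.92*m^3 + 9.75*m^2 + 0.26*m - 0.99
(3) = 17.58*s + 2.78
(4) = 7.16*j + 1.99
(5) = -0.86*u - 5.54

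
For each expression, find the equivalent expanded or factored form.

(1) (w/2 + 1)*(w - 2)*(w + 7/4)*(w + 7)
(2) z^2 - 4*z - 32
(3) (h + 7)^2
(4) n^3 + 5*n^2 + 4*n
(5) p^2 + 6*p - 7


(1) = w^4/2 + 35*w^3/8 + 33*w^2/8 - 35*w/2 - 49/2
(2) = (z - 8)*(z + 4)
(3) = h^2 + 14*h + 49
(4) = n*(n + 1)*(n + 4)
(5) = (p - 1)*(p + 7)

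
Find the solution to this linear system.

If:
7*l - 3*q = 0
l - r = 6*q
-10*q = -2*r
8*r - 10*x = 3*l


Then:
l = 0
q = 0
r = 0
x = 0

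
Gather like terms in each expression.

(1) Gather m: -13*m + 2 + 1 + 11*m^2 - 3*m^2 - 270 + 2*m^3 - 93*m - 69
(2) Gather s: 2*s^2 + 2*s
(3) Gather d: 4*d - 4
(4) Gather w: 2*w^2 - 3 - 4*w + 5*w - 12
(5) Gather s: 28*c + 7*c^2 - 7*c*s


(1) = 2*m^3 + 8*m^2 - 106*m - 336
(2) = 2*s^2 + 2*s
(3) = 4*d - 4
(4) = 2*w^2 + w - 15
(5) = 7*c^2 - 7*c*s + 28*c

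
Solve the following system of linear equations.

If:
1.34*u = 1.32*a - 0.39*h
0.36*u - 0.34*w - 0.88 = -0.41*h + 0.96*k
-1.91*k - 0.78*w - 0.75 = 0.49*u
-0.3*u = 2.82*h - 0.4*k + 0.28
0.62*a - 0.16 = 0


Then:
a = 0.26
h = -0.83
k = -4.78
u = 0.50
w = 10.43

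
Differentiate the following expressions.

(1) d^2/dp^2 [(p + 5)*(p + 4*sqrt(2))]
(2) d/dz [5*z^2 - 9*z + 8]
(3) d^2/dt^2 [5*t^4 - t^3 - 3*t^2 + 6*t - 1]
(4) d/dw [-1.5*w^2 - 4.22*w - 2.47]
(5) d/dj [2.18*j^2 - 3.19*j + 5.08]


(1) = 2
(2) = 10*z - 9
(3) = 60*t^2 - 6*t - 6
(4) = -3.0*w - 4.22
(5) = 4.36*j - 3.19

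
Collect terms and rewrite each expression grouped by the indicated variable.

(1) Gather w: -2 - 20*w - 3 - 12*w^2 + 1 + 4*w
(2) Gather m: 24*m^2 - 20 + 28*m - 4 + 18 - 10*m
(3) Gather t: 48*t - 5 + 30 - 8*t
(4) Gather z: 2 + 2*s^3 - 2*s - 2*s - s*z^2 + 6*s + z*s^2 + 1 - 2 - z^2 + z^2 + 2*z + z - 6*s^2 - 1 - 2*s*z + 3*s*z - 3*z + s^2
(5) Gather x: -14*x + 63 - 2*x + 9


(1) = -12*w^2 - 16*w - 4
(2) = 24*m^2 + 18*m - 6
(3) = 40*t + 25
(4) = 2*s^3 - 5*s^2 - s*z^2 + 2*s + z*(s^2 + s)
(5) = 72 - 16*x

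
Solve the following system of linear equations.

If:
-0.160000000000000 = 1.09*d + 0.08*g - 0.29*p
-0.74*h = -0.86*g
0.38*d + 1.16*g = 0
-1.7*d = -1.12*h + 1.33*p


Then:
d = -0.10
g = 0.03
h = 0.04
p = 0.17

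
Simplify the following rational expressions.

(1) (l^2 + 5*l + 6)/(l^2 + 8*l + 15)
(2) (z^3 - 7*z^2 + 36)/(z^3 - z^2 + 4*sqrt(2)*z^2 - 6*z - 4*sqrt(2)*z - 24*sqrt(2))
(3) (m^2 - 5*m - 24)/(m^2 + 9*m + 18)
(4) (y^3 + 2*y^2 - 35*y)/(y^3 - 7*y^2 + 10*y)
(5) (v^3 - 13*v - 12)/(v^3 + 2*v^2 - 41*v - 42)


(1) = (l + 2)/(l + 5)
(2) = (z - 6)/(z + 4*sqrt(2))
(3) = (m - 8)/(m + 6)
(4) = (y + 7)/(y - 2)
(5) = (v^2 - v - 12)/(v^2 + v - 42)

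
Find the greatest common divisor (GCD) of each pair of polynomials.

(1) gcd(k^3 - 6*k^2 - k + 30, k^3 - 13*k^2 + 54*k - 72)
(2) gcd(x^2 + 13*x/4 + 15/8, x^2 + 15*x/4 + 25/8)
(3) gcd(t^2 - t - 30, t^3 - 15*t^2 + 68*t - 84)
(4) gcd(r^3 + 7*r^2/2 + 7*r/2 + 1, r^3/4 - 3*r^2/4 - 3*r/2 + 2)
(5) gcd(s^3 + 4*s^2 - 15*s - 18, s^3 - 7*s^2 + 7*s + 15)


(1) = gcd((k - 5)*(k - 3)*(k + 2), (k - 6)*(k - 4)*(k - 3)) = k - 3
(2) = x + 5/2
(3) = gcd((t - 6)*(t + 5), (t - 7)*(t - 6)*(t - 2)) = t - 6
(4) = gcd((r + 1/2)*(r + 1)*(r + 2), (r/4 + 1/2)*(r - 4)*(r - 1)) = r + 2
(5) = gcd((s - 3)*(s + 1)*(s + 6), (s - 5)*(s - 3)*(s + 1)) = s^2 - 2*s - 3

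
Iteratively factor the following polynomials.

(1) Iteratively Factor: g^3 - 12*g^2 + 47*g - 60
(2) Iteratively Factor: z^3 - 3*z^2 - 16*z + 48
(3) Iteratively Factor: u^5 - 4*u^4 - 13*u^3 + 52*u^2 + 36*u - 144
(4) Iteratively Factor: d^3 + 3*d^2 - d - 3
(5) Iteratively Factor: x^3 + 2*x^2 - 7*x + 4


(1) = (g - 4)*(g^2 - 8*g + 15) = (g - 5)*(g - 4)*(g - 3)
(2) = (z - 3)*(z^2 - 16) = (z - 3)*(z + 4)*(z - 4)
(3) = (u - 2)*(u^4 - 2*u^3 - 17*u^2 + 18*u + 72) = (u - 2)*(u + 3)*(u^3 - 5*u^2 - 2*u + 24) = (u - 3)*(u - 2)*(u + 3)*(u^2 - 2*u - 8) = (u - 3)*(u - 2)*(u + 2)*(u + 3)*(u - 4)
(4) = (d + 1)*(d^2 + 2*d - 3) = (d + 1)*(d + 3)*(d - 1)
(5) = (x + 4)*(x^2 - 2*x + 1) = (x - 1)*(x + 4)*(x - 1)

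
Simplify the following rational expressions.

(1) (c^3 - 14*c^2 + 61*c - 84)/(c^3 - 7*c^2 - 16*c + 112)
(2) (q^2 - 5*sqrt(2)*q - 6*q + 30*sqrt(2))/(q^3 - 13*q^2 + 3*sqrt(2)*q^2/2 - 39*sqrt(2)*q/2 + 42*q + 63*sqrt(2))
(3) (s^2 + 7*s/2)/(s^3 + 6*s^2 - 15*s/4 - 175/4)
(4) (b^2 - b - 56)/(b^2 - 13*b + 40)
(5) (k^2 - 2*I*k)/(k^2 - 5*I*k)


(1) = (c - 3)/(c + 4)
(2) = (2*q - 10*sqrt(2))/(2*q^2 + q*(-14 + 3*sqrt(2)) - 21*sqrt(2))
(3) = 2*s/(2*s^2 + 5*s - 25)
(4) = (b + 7)/(b - 5)
(5) = (k - 2*I)/(k - 5*I)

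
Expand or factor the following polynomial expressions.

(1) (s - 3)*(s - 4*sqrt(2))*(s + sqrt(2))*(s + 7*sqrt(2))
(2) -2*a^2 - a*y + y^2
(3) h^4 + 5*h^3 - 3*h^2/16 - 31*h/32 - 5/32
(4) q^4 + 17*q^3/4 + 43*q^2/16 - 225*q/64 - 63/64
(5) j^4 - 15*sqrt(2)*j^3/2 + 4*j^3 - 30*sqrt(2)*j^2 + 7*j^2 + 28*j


(1) = s^4 - 3*s^3 + 4*sqrt(2)*s^3 - 50*s^2 - 12*sqrt(2)*s^2 - 56*sqrt(2)*s + 150*s + 168*sqrt(2)
(2) = (-2*a + y)*(a + y)
(3) = (h - 1/2)*(h + 1/4)^2*(h + 5)
(4) = (q - 3/4)*(q + 1/4)*(q + 7/4)*(q + 3)
(5) = j*(j + 4)*(j - 7*sqrt(2))*(j - sqrt(2)/2)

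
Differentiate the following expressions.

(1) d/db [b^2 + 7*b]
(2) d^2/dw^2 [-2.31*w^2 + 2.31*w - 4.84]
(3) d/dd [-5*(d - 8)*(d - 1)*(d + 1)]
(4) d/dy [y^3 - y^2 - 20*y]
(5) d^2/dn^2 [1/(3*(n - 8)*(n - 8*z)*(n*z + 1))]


(1) = 2*b + 7
(2) = -4.62000000000000
(3) = -15*d^2 + 80*d + 5
(4) = 3*y^2 - 2*y - 20
(5) = 2*(z^2*(n - 8)^2*(n - 8*z)^2 + z*(n - 8)^2*(n - 8*z)*(n*z + 1) + z*(n - 8)*(n - 8*z)^2*(n*z + 1) + (n - 8)^2*(n*z + 1)^2 + (n - 8)*(n - 8*z)*(n*z + 1)^2 + (n - 8*z)^2*(n*z + 1)^2)/(3*(n - 8)^3*(n - 8*z)^3*(n*z + 1)^3)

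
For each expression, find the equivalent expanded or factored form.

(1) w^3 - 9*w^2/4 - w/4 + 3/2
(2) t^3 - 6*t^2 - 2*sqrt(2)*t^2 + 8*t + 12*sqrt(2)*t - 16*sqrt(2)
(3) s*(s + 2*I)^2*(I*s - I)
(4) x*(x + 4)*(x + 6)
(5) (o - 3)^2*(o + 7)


(1) = (w - 2)*(w - 1)*(w + 3/4)
(2) = (t - 4)*(t - 2)*(t - 2*sqrt(2))
(3) = I*s^4 - 4*s^3 - I*s^3 + 4*s^2 - 4*I*s^2 + 4*I*s
(4) = x^3 + 10*x^2 + 24*x
(5) = o^3 + o^2 - 33*o + 63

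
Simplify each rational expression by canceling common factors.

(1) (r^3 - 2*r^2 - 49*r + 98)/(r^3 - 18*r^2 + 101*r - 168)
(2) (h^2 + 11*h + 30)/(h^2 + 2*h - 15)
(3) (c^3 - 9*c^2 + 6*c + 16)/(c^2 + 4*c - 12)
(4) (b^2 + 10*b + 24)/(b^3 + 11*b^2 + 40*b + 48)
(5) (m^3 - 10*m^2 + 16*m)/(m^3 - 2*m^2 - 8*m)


(1) = (r^2 + 5*r - 14)/(r^2 - 11*r + 24)
(2) = (h + 6)/(h - 3)
(3) = (c^2 - 7*c - 8)/(c + 6)
(4) = (b + 6)/(b^2 + 7*b + 12)
(5) = (m^2 - 10*m + 16)/(m^2 - 2*m - 8)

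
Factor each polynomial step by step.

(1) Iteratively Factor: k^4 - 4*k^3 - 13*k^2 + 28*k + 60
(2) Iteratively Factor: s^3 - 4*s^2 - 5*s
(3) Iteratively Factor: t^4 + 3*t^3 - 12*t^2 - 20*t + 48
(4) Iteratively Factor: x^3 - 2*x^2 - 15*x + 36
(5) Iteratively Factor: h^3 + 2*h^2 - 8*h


(1) = (k - 5)*(k^3 + k^2 - 8*k - 12) = (k - 5)*(k + 2)*(k^2 - k - 6) = (k - 5)*(k - 3)*(k + 2)*(k + 2)
(2) = (s - 5)*(s^2 + s) = (s - 5)*(s + 1)*(s)
(3) = (t + 3)*(t^3 - 12*t + 16) = (t - 2)*(t + 3)*(t^2 + 2*t - 8) = (t - 2)^2*(t + 3)*(t + 4)
(4) = (x - 3)*(x^2 + x - 12) = (x - 3)*(x + 4)*(x - 3)
(5) = (h)*(h^2 + 2*h - 8) = h*(h - 2)*(h + 4)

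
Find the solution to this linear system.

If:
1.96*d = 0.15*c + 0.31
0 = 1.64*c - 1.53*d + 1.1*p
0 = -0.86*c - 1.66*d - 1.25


Then:
c = -1.53
d = 0.04
p = 2.34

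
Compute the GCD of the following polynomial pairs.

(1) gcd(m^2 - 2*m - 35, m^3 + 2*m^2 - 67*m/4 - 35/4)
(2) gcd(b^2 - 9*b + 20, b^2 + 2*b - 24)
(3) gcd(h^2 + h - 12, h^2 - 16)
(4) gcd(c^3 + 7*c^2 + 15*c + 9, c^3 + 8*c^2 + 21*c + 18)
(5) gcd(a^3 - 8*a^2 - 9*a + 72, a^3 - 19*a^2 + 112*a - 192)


(1) = m + 5
(2) = b - 4
(3) = h + 4
(4) = gcd((c + 1)*(c + 3)^2, (c + 2)*(c + 3)^2) = c^2 + 6*c + 9
(5) = a^2 - 11*a + 24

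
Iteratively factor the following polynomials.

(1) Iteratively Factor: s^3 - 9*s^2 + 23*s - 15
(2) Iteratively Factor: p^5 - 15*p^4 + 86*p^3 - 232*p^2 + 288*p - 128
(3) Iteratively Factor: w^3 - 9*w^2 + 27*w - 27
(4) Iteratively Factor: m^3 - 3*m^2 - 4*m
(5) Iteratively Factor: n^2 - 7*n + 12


(1) = (s - 1)*(s^2 - 8*s + 15) = (s - 5)*(s - 1)*(s - 3)
(2) = (p - 4)*(p^4 - 11*p^3 + 42*p^2 - 64*p + 32) = (p - 4)^2*(p^3 - 7*p^2 + 14*p - 8) = (p - 4)^2*(p - 1)*(p^2 - 6*p + 8) = (p - 4)^2*(p - 2)*(p - 1)*(p - 4)
(3) = (w - 3)*(w^2 - 6*w + 9) = (w - 3)^2*(w - 3)
(4) = (m - 4)*(m^2 + m) = m*(m - 4)*(m + 1)
(5) = (n - 4)*(n - 3)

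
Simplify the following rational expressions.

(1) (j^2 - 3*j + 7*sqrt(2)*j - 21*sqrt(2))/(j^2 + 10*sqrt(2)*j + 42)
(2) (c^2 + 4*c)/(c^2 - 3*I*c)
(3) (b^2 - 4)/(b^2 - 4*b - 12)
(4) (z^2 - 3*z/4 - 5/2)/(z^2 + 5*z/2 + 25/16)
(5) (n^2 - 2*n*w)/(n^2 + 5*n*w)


(1) = (j - 3)/(j + 3*sqrt(2))
(2) = (c + 4)/(c - 3*I)
(3) = (b - 2)/(b - 6)
(4) = (4*z - 8)/(4*z + 5)
(5) = (n - 2*w)/(n + 5*w)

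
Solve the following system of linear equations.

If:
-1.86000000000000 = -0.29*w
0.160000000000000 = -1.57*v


Then:
v = -0.10
w = 6.41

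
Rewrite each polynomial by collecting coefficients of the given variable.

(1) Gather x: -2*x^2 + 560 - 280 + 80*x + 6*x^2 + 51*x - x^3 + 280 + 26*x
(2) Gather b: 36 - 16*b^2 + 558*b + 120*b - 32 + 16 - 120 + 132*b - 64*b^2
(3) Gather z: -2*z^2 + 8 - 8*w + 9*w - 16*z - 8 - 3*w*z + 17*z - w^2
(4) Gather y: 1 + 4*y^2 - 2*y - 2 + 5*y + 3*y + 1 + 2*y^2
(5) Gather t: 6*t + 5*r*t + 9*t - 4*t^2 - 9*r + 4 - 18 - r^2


(1) = -x^3 + 4*x^2 + 157*x + 560
(2) = -80*b^2 + 810*b - 100
(3) = -w^2 + w - 2*z^2 + z*(1 - 3*w)
(4) = 6*y^2 + 6*y
(5) = -r^2 - 9*r - 4*t^2 + t*(5*r + 15) - 14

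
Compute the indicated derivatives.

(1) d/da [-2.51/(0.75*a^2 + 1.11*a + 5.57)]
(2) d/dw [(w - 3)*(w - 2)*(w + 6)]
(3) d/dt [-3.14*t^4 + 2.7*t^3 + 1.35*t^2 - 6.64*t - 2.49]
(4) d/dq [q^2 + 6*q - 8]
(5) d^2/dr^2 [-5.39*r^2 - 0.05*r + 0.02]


(1) = (3.765*a + 2.7861)/(0.75*a^2 + 1.11*a + 5.57)^2
(2) = 3*w^2 + 2*w - 24
(3) = -12.56*t^3 + 8.1*t^2 + 2.7*t - 6.64
(4) = 2*q + 6
(5) = -10.7800000000000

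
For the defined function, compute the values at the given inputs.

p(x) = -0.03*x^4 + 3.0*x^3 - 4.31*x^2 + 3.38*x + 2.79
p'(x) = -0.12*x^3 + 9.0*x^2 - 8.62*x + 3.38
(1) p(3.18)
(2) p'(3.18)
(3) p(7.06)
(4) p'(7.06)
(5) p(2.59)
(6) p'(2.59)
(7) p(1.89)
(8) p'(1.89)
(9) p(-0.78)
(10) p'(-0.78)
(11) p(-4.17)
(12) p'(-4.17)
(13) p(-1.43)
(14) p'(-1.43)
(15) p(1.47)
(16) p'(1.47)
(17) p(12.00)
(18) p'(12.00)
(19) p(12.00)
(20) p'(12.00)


(1) = 63.36
(2) = 63.12
(3) = 792.98
(4) = 348.89
(5) = 33.40
(6) = 39.34
(7) = 13.65
(8) = 18.43
(9) = -3.90
(10) = 15.64
(11) = -312.86
(12) = 204.53
(13) = -19.75
(14) = 34.46
(15) = 7.83
(16) = 9.78
(17) = 3984.63
(18) = 988.58
(19) = 3984.63
(20) = 988.58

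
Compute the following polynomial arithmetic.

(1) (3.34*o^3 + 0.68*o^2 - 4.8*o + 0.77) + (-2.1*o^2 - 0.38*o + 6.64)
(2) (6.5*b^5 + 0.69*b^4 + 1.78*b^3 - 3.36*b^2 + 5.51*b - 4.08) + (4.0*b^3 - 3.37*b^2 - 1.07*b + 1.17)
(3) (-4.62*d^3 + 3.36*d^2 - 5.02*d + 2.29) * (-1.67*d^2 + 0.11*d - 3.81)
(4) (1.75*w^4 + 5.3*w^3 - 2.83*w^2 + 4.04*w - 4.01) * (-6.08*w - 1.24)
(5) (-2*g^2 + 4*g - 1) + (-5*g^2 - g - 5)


(1) = 3.34*o^3 - 1.42*o^2 - 5.18*o + 7.41
(2) = 6.5*b^5 + 0.69*b^4 + 5.78*b^3 - 6.73*b^2 + 4.44*b - 2.91
(3) = 7.7154*d^5 - 6.1194*d^4 + 26.3552*d^3 - 17.1781*d^2 + 19.3781*d - 8.7249
(4) = -10.64*w^5 - 34.394*w^4 + 10.6344*w^3 - 21.054*w^2 + 19.3712*w + 4.9724
(5) = -7*g^2 + 3*g - 6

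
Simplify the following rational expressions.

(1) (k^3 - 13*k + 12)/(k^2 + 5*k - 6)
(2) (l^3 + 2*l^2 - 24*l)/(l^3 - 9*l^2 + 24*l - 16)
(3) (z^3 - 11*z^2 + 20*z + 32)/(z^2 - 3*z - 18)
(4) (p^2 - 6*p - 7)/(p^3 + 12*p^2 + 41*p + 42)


(1) = (k^2 + k - 12)/(k + 6)
(2) = (l^2 + 6*l)/(l^2 - 5*l + 4)
(3) = (z^3 - 11*z^2 + 20*z + 32)/(z^2 - 3*z - 18)
(4) = (p^2 - 6*p - 7)/(p^3 + 12*p^2 + 41*p + 42)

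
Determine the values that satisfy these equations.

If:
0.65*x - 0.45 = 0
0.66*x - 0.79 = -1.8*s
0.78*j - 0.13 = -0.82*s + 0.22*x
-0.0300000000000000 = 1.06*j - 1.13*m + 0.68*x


Then:
j = 0.17
m = 0.60
s = 0.19
x = 0.69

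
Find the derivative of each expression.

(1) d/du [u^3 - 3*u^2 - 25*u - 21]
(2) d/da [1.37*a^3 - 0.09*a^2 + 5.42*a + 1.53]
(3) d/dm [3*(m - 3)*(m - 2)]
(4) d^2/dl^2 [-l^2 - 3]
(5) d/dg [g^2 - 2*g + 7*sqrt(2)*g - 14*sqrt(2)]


(1) = 3*u^2 - 6*u - 25
(2) = 4.11*a^2 - 0.18*a + 5.42
(3) = 6*m - 15
(4) = -2
(5) = 2*g - 2 + 7*sqrt(2)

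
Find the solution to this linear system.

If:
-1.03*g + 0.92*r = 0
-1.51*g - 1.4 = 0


Then:
g = -0.93
r = -1.04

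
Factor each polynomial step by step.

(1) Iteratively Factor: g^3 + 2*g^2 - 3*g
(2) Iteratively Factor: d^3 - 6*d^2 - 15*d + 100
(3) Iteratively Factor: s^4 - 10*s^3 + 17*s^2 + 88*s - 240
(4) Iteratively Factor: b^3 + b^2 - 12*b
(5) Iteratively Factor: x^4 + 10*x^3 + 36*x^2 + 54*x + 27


(1) = (g + 3)*(g^2 - g) = (g - 1)*(g + 3)*(g)
(2) = (d - 5)*(d^2 - d - 20) = (d - 5)*(d + 4)*(d - 5)
(3) = (s + 3)*(s^3 - 13*s^2 + 56*s - 80) = (s - 4)*(s + 3)*(s^2 - 9*s + 20) = (s - 4)^2*(s + 3)*(s - 5)
(4) = (b - 3)*(b^2 + 4*b) = b*(b - 3)*(b + 4)
(5) = (x + 3)*(x^3 + 7*x^2 + 15*x + 9) = (x + 3)^2*(x^2 + 4*x + 3) = (x + 1)*(x + 3)^2*(x + 3)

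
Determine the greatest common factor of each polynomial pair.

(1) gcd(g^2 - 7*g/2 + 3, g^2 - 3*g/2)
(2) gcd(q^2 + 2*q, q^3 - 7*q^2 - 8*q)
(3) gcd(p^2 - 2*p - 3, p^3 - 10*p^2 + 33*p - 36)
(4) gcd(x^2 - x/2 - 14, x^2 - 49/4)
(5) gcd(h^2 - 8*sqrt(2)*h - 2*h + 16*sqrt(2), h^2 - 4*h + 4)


(1) = gcd((g - 2)*(g - 3/2), g*(g - 3/2)) = g - 3/2
(2) = gcd(q*(q + 2), q*(q - 8)*(q + 1)) = q
(3) = gcd((p - 3)*(p + 1), (p - 4)*(p - 3)^2) = p - 3
(4) = x + 7/2
(5) = h - 2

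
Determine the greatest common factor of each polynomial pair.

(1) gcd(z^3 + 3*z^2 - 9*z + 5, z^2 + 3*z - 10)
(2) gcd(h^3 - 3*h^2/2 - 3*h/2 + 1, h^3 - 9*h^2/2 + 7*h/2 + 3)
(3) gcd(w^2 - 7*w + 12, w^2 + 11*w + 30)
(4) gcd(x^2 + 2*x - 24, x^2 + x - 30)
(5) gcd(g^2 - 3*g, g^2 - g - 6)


(1) = gcd((z - 1)^2*(z + 5), (z - 2)*(z + 5)) = z + 5
(2) = h - 2
(3) = gcd((w - 4)*(w - 3), (w + 5)*(w + 6)) = 1
(4) = x + 6
(5) = gcd(g*(g - 3), (g - 3)*(g + 2)) = g - 3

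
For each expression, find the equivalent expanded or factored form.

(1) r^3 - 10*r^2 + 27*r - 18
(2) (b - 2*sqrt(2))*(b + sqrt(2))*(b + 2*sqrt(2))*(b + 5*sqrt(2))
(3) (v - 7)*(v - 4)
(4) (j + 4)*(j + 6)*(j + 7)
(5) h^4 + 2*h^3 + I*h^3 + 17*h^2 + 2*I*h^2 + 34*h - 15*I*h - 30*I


(1) = (r - 6)*(r - 3)*(r - 1)
(2) = b^4 + 6*sqrt(2)*b^3 + 2*b^2 - 48*sqrt(2)*b - 80
(3) = v^2 - 11*v + 28
(4) = j^3 + 17*j^2 + 94*j + 168
(5) = (h + 2)*(h - 3*I)*(h - I)*(h + 5*I)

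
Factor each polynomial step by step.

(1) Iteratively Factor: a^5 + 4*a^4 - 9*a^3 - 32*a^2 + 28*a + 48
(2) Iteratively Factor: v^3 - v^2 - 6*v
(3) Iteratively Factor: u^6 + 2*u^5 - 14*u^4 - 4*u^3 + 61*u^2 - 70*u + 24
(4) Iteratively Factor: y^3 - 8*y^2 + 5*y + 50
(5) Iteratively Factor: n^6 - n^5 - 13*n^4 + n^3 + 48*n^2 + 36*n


(1) = (a - 2)*(a^4 + 6*a^3 + 3*a^2 - 26*a - 24) = (a - 2)*(a + 3)*(a^3 + 3*a^2 - 6*a - 8) = (a - 2)*(a + 1)*(a + 3)*(a^2 + 2*a - 8) = (a - 2)^2*(a + 1)*(a + 3)*(a + 4)
(2) = (v + 2)*(v^2 - 3*v) = (v - 3)*(v + 2)*(v)
(3) = (u - 1)*(u^5 + 3*u^4 - 11*u^3 - 15*u^2 + 46*u - 24) = (u - 1)*(u + 4)*(u^4 - u^3 - 7*u^2 + 13*u - 6) = (u - 1)^2*(u + 4)*(u^3 - 7*u + 6) = (u - 1)^3*(u + 4)*(u^2 + u - 6) = (u - 2)*(u - 1)^3*(u + 4)*(u + 3)
(4) = (y - 5)*(y^2 - 3*y - 10) = (y - 5)*(y + 2)*(y - 5)
(5) = (n - 3)*(n^5 + 2*n^4 - 7*n^3 - 20*n^2 - 12*n) = (n - 3)*(n + 1)*(n^4 + n^3 - 8*n^2 - 12*n) = n*(n - 3)*(n + 1)*(n^3 + n^2 - 8*n - 12) = n*(n - 3)*(n + 1)*(n + 2)*(n^2 - n - 6) = n*(n - 3)*(n + 1)*(n + 2)^2*(n - 3)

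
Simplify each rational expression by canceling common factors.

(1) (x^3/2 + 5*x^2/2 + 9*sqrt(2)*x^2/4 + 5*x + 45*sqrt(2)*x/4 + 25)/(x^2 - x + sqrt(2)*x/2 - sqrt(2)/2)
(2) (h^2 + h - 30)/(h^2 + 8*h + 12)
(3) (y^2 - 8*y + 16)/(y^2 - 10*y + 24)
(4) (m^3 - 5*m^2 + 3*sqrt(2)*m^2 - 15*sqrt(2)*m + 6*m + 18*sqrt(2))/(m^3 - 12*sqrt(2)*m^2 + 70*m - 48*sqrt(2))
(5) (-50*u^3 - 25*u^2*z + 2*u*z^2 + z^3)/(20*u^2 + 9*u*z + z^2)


(1) = (4*x^3 + x^2*(20 + 18*sqrt(2)) + x*(40 + 90*sqrt(2)) + 200)/(8*x^2 + x*(-8 + 4*sqrt(2)) - 4*sqrt(2))
(2) = (h - 5)/(h + 2)
(3) = (y - 4)/(y - 6)
(4) = (m^3 + m^2*(-5 + 3*sqrt(2)) + m*(6 - 15*sqrt(2)) + 18*sqrt(2))/(m^3 - 12*sqrt(2)*m^2 + 70*m - 48*sqrt(2))
(5) = (-10*u^2 - 3*u*z + z^2)/(4*u + z)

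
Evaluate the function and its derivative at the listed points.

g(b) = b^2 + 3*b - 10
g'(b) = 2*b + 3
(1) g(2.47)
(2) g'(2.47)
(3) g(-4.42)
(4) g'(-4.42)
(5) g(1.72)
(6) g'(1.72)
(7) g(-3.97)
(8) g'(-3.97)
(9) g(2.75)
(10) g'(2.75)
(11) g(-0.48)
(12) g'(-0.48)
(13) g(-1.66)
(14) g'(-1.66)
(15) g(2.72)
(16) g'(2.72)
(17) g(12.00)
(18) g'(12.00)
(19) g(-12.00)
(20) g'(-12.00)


(1) = 3.51
(2) = 7.94
(3) = -3.72
(4) = -5.84
(5) = -1.88
(6) = 6.44
(7) = -6.15
(8) = -4.94
(9) = 5.81
(10) = 8.50
(11) = -11.21
(12) = 2.04
(13) = -12.22
(14) = -0.32
(15) = 5.56
(16) = 8.44
(17) = 170.00
(18) = 27.00
(19) = 98.00
(20) = -21.00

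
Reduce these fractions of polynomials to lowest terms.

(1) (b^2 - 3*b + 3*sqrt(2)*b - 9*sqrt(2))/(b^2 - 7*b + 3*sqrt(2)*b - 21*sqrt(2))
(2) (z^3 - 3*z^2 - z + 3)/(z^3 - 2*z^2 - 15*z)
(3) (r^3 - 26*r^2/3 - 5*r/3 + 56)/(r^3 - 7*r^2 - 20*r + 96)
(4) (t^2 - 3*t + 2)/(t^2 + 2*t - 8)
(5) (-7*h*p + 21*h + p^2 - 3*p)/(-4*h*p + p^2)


(1) = (b - 3)/(b - 7)
(2) = (z^3 - 3*z^2 - z + 3)/(z^3 - 2*z^2 - 15*z)
(3) = (3*r + 7)/(3*r + 12)
(4) = (t - 1)/(t + 4)
(5) = (-7*h*p + 21*h + p^2 - 3*p)/(-4*h*p + p^2)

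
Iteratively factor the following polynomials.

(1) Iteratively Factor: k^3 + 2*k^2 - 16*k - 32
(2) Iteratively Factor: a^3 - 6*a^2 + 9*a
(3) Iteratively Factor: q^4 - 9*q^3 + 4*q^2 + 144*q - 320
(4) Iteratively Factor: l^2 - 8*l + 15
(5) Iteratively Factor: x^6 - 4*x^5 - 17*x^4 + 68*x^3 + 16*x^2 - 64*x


(1) = (k + 4)*(k^2 - 2*k - 8) = (k - 4)*(k + 4)*(k + 2)
(2) = (a - 3)*(a^2 - 3*a) = a*(a - 3)*(a - 3)
(3) = (q + 4)*(q^3 - 13*q^2 + 56*q - 80) = (q - 4)*(q + 4)*(q^2 - 9*q + 20) = (q - 5)*(q - 4)*(q + 4)*(q - 4)
(4) = (l - 3)*(l - 5)
(5) = (x - 4)*(x^5 - 17*x^3 + 16*x) = (x - 4)*(x - 1)*(x^4 + x^3 - 16*x^2 - 16*x) = (x - 4)*(x - 1)*(x + 4)*(x^3 - 3*x^2 - 4*x) = (x - 4)^2*(x - 1)*(x + 4)*(x^2 + x) = (x - 4)^2*(x - 1)*(x + 1)*(x + 4)*(x)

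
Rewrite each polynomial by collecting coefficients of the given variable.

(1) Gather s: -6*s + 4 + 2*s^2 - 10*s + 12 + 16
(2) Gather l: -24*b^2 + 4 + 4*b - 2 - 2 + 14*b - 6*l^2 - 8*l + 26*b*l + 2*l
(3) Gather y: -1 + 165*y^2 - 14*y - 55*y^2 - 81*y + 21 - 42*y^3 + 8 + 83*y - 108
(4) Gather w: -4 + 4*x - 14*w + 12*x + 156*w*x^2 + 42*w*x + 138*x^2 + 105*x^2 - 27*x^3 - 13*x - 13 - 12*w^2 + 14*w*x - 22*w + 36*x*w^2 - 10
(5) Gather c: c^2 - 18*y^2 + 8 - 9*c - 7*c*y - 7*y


(1) = 2*s^2 - 16*s + 32
(2) = -24*b^2 + 18*b - 6*l^2 + l*(26*b - 6)
(3) = -42*y^3 + 110*y^2 - 12*y - 80
(4) = w^2*(36*x - 12) + w*(156*x^2 + 56*x - 36) - 27*x^3 + 243*x^2 + 3*x - 27
(5) = c^2 + c*(-7*y - 9) - 18*y^2 - 7*y + 8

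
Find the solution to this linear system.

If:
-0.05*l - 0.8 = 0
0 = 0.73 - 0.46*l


Then:
No Solution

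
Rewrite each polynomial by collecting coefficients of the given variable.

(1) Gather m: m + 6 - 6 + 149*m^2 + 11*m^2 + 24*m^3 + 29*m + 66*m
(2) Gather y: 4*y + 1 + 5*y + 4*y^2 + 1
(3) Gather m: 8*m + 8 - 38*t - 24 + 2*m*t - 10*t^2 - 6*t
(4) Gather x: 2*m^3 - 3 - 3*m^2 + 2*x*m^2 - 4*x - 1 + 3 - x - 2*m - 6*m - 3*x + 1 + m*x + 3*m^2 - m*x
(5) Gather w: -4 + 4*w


(1) = 24*m^3 + 160*m^2 + 96*m
(2) = 4*y^2 + 9*y + 2
(3) = m*(2*t + 8) - 10*t^2 - 44*t - 16
(4) = 2*m^3 - 8*m + x*(2*m^2 - 8)
(5) = 4*w - 4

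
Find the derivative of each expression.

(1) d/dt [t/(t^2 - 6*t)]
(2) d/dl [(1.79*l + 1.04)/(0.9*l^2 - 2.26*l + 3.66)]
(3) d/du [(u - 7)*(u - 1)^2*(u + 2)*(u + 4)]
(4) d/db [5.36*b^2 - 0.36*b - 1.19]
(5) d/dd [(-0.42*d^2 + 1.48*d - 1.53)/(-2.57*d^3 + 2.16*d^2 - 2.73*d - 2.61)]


(1) = -1/(t - 6)^2
(2) = (-1.611*l^2 - 1.872*l + 8.9018)/(0.81*l^4 - 4.068*l^3 + 11.6956*l^2 - 16.5432*l + 13.3956)
(3) = 5*u^4 - 12*u^3 - 93*u^2 + 22*u + 78
(4) = 10.72*b - 0.36
(5) = (-1.0794*d^4 + 7.6072*d^3 - 13.8465*d^2 + 8.802*d - 8.0397)/(6.6049*d^6 - 11.1024*d^5 + 18.6978*d^4 + 1.6218*d^3 - 3.8223*d^2 + 14.2506*d + 6.8121)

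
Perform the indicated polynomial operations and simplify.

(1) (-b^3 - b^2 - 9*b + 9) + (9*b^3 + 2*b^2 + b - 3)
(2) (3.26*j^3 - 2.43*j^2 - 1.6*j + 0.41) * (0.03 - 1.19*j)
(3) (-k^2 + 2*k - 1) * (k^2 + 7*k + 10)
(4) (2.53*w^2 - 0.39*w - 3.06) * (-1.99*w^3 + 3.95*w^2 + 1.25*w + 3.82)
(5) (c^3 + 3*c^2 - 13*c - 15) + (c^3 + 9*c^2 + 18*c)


(1) = 8*b^3 + b^2 - 8*b + 6
(2) = -3.8794*j^4 + 2.9895*j^3 + 1.8311*j^2 - 0.5359*j + 0.0123
(3) = -k^4 - 5*k^3 + 3*k^2 + 13*k - 10
(4) = -5.0347*w^5 + 10.7696*w^4 + 7.7114*w^3 - 2.9099*w^2 - 5.3148*w - 11.6892
(5) = 2*c^3 + 12*c^2 + 5*c - 15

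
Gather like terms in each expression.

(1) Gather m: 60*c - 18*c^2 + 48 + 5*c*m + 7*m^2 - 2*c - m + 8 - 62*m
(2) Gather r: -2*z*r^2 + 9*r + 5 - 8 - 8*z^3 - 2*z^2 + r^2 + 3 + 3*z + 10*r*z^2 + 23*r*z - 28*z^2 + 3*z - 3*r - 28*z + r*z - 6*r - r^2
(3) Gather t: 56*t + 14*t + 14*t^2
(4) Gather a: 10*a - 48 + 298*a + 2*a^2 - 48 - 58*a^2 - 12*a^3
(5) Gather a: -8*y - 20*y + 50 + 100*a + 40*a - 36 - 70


(1) = -18*c^2 + 58*c + 7*m^2 + m*(5*c - 63) + 56
(2) = -2*r^2*z + r*(10*z^2 + 24*z) - 8*z^3 - 30*z^2 - 22*z
(3) = 14*t^2 + 70*t
(4) = -12*a^3 - 56*a^2 + 308*a - 96
(5) = 140*a - 28*y - 56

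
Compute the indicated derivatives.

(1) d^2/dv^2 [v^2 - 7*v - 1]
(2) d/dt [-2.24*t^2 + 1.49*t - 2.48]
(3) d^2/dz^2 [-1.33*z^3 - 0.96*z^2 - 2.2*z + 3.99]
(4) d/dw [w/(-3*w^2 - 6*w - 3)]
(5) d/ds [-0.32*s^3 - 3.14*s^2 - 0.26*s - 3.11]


(1) = 2
(2) = 1.49 - 4.48*t
(3) = -7.98*z - 1.92
(4) = (w - 1)/(3*(w^3 + 3*w^2 + 3*w + 1))
(5) = -0.96*s^2 - 6.28*s - 0.26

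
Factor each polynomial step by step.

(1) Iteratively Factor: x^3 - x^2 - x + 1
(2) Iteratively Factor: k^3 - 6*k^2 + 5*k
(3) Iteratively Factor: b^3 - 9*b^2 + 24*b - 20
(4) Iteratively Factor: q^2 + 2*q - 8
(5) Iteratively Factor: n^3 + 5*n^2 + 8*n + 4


(1) = (x + 1)*(x^2 - 2*x + 1) = (x - 1)*(x + 1)*(x - 1)
(2) = (k - 5)*(k^2 - k) = k*(k - 5)*(k - 1)
(3) = (b - 5)*(b^2 - 4*b + 4) = (b - 5)*(b - 2)*(b - 2)
(4) = (q + 4)*(q - 2)
(5) = (n + 1)*(n^2 + 4*n + 4) = (n + 1)*(n + 2)*(n + 2)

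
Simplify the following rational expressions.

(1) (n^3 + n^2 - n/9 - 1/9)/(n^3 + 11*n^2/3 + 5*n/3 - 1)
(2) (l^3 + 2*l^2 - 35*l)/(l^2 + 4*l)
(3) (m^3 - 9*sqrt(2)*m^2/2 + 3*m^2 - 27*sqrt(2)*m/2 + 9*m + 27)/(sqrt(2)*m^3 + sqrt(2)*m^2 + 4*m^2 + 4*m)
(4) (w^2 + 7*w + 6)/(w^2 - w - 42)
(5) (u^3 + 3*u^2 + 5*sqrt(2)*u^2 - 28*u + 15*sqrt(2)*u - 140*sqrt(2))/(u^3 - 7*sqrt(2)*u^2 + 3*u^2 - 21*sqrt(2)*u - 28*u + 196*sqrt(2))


(1) = (3*n + 1)/(3*n + 9)
(2) = (l^2 + 2*l - 35)/(l + 4)
(3) = (2*m^3 + m^2*(6 - 9*sqrt(2)) + m*(18 - 27*sqrt(2)) + 54)/(2*sqrt(2)*m^3 + m^2*(2*sqrt(2) + 8) + 8*m)
(4) = (w + 1)/(w - 7)
(5) = (u + 5*sqrt(2))/(u - 7*sqrt(2))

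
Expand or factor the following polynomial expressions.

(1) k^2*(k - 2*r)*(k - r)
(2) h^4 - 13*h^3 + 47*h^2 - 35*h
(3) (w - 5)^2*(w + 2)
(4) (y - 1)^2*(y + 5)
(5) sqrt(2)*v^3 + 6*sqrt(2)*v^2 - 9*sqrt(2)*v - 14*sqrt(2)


(1) = k^4 - 3*k^3*r + 2*k^2*r^2
(2) = h*(h - 7)*(h - 5)*(h - 1)
(3) = w^3 - 8*w^2 + 5*w + 50
(4) = y^3 + 3*y^2 - 9*y + 5
(5) = (v - 2)*(v + 7)*(sqrt(2)*v + sqrt(2))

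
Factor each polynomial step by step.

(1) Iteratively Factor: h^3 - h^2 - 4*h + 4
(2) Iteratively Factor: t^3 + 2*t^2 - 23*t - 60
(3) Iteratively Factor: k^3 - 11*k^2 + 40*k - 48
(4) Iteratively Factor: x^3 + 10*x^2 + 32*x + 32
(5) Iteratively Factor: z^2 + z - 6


(1) = (h - 2)*(h^2 + h - 2) = (h - 2)*(h + 2)*(h - 1)
(2) = (t + 4)*(t^2 - 2*t - 15) = (t - 5)*(t + 4)*(t + 3)
(3) = (k - 4)*(k^2 - 7*k + 12) = (k - 4)^2*(k - 3)
(4) = (x + 4)*(x^2 + 6*x + 8) = (x + 2)*(x + 4)*(x + 4)
(5) = (z - 2)*(z + 3)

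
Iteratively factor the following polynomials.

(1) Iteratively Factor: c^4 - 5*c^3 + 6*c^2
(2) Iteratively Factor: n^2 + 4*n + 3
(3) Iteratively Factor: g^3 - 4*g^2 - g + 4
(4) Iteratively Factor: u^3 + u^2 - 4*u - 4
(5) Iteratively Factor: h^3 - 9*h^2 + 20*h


(1) = (c - 3)*(c^3 - 2*c^2) = (c - 3)*(c - 2)*(c^2) = c*(c - 3)*(c - 2)*(c)
(2) = (n + 3)*(n + 1)
(3) = (g + 1)*(g^2 - 5*g + 4) = (g - 4)*(g + 1)*(g - 1)
(4) = (u - 2)*(u^2 + 3*u + 2) = (u - 2)*(u + 2)*(u + 1)
(5) = (h - 4)*(h^2 - 5*h) = (h - 5)*(h - 4)*(h)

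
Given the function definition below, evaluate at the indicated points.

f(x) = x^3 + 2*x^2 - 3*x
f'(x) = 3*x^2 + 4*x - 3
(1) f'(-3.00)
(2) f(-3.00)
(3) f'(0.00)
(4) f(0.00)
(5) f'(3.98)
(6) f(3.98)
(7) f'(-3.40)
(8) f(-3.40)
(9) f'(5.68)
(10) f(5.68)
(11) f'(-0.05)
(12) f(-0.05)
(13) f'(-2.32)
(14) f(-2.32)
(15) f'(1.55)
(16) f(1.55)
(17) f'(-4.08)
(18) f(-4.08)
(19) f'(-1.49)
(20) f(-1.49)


(1) = 12.00
(2) = 0.00
(3) = -3.00
(4) = 0.00
(5) = 60.44
(6) = 82.79
(7) = 18.08
(8) = -5.98
(9) = 116.51
(10) = 230.74
(11) = -3.19
(12) = 0.15
(13) = 3.87
(14) = 5.24
(15) = 10.41
(16) = 3.88
(17) = 30.62
(18) = -22.38
(19) = -2.30
(20) = 5.60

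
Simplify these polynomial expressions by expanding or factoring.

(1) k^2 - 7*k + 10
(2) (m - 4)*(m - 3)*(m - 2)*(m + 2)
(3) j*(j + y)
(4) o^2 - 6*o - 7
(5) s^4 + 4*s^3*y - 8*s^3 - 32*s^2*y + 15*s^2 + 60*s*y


(1) = (k - 5)*(k - 2)
(2) = m^4 - 7*m^3 + 8*m^2 + 28*m - 48
(3) = j^2 + j*y
(4) = (o - 7)*(o + 1)
(5) = s*(s - 5)*(s - 3)*(s + 4*y)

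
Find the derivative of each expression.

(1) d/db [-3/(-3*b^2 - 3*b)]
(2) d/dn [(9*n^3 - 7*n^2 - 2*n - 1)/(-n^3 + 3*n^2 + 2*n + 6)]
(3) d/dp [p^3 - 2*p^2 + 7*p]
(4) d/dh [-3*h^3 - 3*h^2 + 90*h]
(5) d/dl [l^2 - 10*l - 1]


(1) = (-2*b - 1)/(b^2*(b + 1)^2)
(2) = (20*n^4 + 32*n^3 + 151*n^2 - 78*n - 10)/(n^6 - 6*n^5 + 5*n^4 + 40*n^2 + 24*n + 36)
(3) = 3*p^2 - 4*p + 7
(4) = -9*h^2 - 6*h + 90
(5) = 2*l - 10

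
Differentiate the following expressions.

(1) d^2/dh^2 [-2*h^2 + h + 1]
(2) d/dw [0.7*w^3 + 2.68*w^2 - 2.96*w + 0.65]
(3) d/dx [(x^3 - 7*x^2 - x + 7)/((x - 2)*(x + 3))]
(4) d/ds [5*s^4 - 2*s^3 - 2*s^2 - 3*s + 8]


(1) = -4
(2) = 2.1*w^2 + 5.36*w - 2.96
(3) = (x^4 + 2*x^3 - 24*x^2 + 70*x - 1)/(x^4 + 2*x^3 - 11*x^2 - 12*x + 36)
(4) = 20*s^3 - 6*s^2 - 4*s - 3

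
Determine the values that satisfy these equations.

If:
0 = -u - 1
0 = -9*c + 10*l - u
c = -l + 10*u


Then:
c = -99/19
l = -91/19
u = -1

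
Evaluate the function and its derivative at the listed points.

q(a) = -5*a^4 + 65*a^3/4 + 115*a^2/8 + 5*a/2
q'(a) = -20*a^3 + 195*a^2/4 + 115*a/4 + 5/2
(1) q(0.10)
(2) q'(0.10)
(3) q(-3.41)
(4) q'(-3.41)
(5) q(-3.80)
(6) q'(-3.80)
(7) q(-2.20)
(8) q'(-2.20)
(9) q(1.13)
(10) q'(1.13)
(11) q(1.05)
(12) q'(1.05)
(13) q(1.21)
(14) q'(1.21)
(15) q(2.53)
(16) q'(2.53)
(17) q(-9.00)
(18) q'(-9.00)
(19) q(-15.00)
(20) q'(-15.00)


(1) = 0.41
(2) = 5.84
(3) = -1161.78
(4) = 1264.37
(5) = -1736.16
(6) = 1694.64
(7) = -226.08
(8) = 388.16
(9) = 36.48
(10) = 68.38
(11) = 31.21
(12) = 63.28
(13) = 42.14
(14) = 73.23
(15) = 156.64
(16) = 63.40
(17) = -43509.38
(18) = 18272.50
(19) = -304771.88
(20) = 78040.00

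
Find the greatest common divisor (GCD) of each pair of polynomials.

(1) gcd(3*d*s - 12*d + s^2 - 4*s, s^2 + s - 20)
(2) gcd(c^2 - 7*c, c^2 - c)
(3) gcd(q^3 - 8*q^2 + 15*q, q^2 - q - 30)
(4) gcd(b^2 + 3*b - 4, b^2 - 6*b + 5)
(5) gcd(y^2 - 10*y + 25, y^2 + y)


(1) = gcd((3*d + s)*(s - 4), (s - 4)*(s + 5)) = s - 4
(2) = c
(3) = 1
(4) = gcd((b - 1)*(b + 4), (b - 5)*(b - 1)) = b - 1
(5) = gcd((y - 5)^2, y*(y + 1)) = 1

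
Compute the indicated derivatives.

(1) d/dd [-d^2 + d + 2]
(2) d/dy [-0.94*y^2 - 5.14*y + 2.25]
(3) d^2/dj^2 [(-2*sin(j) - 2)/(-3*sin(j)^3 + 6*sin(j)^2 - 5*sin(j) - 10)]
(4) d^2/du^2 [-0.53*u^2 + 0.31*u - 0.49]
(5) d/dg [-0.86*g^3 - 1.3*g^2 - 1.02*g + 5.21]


(1) = 1 - 2*d
(2) = -1.88*y - 5.14
(3) = 2*(-36*sin(j)^7 - 27*sin(j)^6 + 276*sin(j)^5 + 186*sin(j)^4 - 246*sin(j)^3 - 269*sin(j)^2 - 50*sin(j) + 70)/(3*sin(j)^3 - 6*sin(j)^2 + 5*sin(j) + 10)^3
(4) = -1.06000000000000
(5) = -2.58*g^2 - 2.6*g - 1.02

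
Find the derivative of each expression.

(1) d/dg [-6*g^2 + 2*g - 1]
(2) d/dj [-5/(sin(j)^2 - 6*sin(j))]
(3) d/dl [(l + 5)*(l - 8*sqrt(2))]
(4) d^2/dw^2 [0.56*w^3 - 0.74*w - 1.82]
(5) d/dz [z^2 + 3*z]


(1) = 2 - 12*g
(2) = 10*(sin(j) - 3)*cos(j)/((sin(j) - 6)^2*sin(j)^2)
(3) = 2*l - 8*sqrt(2) + 5
(4) = 3.36*w
(5) = 2*z + 3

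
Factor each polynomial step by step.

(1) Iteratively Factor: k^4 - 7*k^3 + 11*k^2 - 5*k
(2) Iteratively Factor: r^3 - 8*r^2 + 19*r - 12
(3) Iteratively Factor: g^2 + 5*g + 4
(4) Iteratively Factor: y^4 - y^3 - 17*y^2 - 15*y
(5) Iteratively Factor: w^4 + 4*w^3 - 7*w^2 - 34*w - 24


(1) = (k - 1)*(k^3 - 6*k^2 + 5*k) = (k - 1)^2*(k^2 - 5*k) = (k - 5)*(k - 1)^2*(k)
(2) = (r - 3)*(r^2 - 5*r + 4) = (r - 3)*(r - 1)*(r - 4)
(3) = (g + 1)*(g + 4)
(4) = (y)*(y^3 - y^2 - 17*y - 15) = y*(y - 5)*(y^2 + 4*y + 3) = y*(y - 5)*(y + 1)*(y + 3)
(5) = (w + 4)*(w^3 - 7*w - 6) = (w + 1)*(w + 4)*(w^2 - w - 6) = (w + 1)*(w + 2)*(w + 4)*(w - 3)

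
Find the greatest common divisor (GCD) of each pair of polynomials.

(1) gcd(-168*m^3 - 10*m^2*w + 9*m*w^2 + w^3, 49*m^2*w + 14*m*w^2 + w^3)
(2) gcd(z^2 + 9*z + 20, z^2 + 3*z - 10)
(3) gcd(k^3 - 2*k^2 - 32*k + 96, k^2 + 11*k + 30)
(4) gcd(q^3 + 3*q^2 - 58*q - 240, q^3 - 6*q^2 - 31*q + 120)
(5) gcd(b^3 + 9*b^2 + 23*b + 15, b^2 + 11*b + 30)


(1) = gcd((-4*m + w)*(6*m + w)*(7*m + w), w*(7*m + w)^2) = 7*m + w
(2) = z + 5
(3) = gcd((k - 4)^2*(k + 6), (k + 5)*(k + 6)) = k + 6
(4) = gcd((q - 8)*(q + 5)*(q + 6), (q - 8)*(q - 3)*(q + 5)) = q^2 - 3*q - 40
(5) = b + 5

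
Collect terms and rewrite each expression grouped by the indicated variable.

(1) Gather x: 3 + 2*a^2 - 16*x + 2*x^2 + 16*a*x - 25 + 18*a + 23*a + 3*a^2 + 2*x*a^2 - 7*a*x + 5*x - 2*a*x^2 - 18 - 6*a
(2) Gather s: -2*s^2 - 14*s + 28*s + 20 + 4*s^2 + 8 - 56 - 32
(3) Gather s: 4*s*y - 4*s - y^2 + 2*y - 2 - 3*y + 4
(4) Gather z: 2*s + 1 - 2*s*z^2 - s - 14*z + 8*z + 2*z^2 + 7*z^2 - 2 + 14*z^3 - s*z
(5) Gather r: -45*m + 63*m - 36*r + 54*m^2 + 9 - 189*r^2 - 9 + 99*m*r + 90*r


(1) = 5*a^2 + 35*a + x^2*(2 - 2*a) + x*(2*a^2 + 9*a - 11) - 40
(2) = 2*s^2 + 14*s - 60
(3) = s*(4*y - 4) - y^2 - y + 2
(4) = s + 14*z^3 + z^2*(9 - 2*s) + z*(-s - 6) - 1
(5) = 54*m^2 + 18*m - 189*r^2 + r*(99*m + 54)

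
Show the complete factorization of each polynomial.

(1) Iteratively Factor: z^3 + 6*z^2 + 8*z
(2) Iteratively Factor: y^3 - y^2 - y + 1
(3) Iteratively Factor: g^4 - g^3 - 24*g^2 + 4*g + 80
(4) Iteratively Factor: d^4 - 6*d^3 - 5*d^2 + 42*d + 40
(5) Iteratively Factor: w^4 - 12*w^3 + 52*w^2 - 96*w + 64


(1) = (z + 4)*(z^2 + 2*z) = z*(z + 4)*(z + 2)
(2) = (y + 1)*(y^2 - 2*y + 1) = (y - 1)*(y + 1)*(y - 1)
(3) = (g - 5)*(g^3 + 4*g^2 - 4*g - 16) = (g - 5)*(g - 2)*(g^2 + 6*g + 8) = (g - 5)*(g - 2)*(g + 4)*(g + 2)
(4) = (d - 4)*(d^3 - 2*d^2 - 13*d - 10) = (d - 5)*(d - 4)*(d^2 + 3*d + 2) = (d - 5)*(d - 4)*(d + 1)*(d + 2)
(5) = (w - 4)*(w^3 - 8*w^2 + 20*w - 16) = (w - 4)*(w - 2)*(w^2 - 6*w + 8) = (w - 4)^2*(w - 2)*(w - 2)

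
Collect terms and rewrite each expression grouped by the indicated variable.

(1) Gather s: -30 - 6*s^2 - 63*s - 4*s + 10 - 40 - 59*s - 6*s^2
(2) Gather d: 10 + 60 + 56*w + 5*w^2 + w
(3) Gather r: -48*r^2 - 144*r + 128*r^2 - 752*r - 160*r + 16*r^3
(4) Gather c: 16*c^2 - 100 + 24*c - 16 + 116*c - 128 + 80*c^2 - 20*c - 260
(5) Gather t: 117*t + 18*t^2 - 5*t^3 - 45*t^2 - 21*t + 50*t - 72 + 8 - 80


(1) = -12*s^2 - 126*s - 60
(2) = 5*w^2 + 57*w + 70
(3) = 16*r^3 + 80*r^2 - 1056*r
(4) = 96*c^2 + 120*c - 504
(5) = -5*t^3 - 27*t^2 + 146*t - 144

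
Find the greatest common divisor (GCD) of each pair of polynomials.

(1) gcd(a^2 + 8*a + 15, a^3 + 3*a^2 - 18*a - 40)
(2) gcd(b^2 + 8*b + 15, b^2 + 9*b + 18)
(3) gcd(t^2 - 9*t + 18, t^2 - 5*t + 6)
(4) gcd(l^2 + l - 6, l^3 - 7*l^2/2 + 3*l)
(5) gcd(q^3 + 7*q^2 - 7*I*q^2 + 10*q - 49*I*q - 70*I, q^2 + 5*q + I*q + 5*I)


(1) = gcd((a + 3)*(a + 5), (a - 4)*(a + 2)*(a + 5)) = a + 5
(2) = gcd((b + 3)*(b + 5), (b + 3)*(b + 6)) = b + 3
(3) = gcd((t - 6)*(t - 3), (t - 3)*(t - 2)) = t - 3
(4) = l - 2
(5) = q + 5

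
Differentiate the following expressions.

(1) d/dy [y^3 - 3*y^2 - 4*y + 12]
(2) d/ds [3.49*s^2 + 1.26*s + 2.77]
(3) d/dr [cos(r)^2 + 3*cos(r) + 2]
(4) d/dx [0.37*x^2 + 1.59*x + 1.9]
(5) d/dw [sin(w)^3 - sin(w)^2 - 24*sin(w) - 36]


(1) = 3*y^2 - 6*y - 4
(2) = 6.98*s + 1.26
(3) = -(2*cos(r) + 3)*sin(r)
(4) = 0.74*x + 1.59
(5) = (3*sin(w)^2 - 2*sin(w) - 24)*cos(w)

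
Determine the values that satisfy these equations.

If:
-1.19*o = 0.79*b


Then:
b = -1.50632911392405*o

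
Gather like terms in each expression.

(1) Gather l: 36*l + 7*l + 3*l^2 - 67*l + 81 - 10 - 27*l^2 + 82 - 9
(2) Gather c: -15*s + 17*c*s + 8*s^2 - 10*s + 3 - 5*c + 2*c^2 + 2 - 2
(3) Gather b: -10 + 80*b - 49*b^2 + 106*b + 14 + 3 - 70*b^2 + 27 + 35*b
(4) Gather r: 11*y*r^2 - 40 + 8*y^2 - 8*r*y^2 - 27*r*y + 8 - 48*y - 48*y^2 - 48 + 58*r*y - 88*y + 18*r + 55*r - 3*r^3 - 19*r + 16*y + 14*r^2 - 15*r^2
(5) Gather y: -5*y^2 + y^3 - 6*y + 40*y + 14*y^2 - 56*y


(1) = -24*l^2 - 24*l + 144
(2) = 2*c^2 + c*(17*s - 5) + 8*s^2 - 25*s + 3
(3) = -119*b^2 + 221*b + 34
(4) = -3*r^3 + r^2*(11*y - 1) + r*(-8*y^2 + 31*y + 54) - 40*y^2 - 120*y - 80
(5) = y^3 + 9*y^2 - 22*y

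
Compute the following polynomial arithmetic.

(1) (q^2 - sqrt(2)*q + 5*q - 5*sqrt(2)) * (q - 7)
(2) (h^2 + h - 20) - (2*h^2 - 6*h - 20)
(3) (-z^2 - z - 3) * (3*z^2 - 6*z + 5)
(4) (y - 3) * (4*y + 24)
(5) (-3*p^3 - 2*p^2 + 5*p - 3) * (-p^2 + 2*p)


(1) = q^3 - 2*q^2 - sqrt(2)*q^2 - 35*q + 2*sqrt(2)*q + 35*sqrt(2)
(2) = -h^2 + 7*h
(3) = -3*z^4 + 3*z^3 - 8*z^2 + 13*z - 15
(4) = 4*y^2 + 12*y - 72
(5) = 3*p^5 - 4*p^4 - 9*p^3 + 13*p^2 - 6*p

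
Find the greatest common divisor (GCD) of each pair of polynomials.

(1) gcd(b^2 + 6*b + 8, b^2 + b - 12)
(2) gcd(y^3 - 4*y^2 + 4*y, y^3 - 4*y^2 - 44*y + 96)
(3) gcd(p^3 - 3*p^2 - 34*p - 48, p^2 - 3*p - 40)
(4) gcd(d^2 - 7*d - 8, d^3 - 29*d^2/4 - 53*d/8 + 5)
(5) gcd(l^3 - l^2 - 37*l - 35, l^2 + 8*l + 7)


(1) = gcd((b + 2)*(b + 4), (b - 3)*(b + 4)) = b + 4
(2) = gcd(y*(y - 2)^2, (y - 8)*(y - 2)*(y + 6)) = y - 2
(3) = gcd((p - 8)*(p + 2)*(p + 3), (p - 8)*(p + 5)) = p - 8
(4) = gcd((d - 8)*(d + 1), (d - 8)*(d - 1/2)*(d + 5/4)) = d - 8
(5) = l + 1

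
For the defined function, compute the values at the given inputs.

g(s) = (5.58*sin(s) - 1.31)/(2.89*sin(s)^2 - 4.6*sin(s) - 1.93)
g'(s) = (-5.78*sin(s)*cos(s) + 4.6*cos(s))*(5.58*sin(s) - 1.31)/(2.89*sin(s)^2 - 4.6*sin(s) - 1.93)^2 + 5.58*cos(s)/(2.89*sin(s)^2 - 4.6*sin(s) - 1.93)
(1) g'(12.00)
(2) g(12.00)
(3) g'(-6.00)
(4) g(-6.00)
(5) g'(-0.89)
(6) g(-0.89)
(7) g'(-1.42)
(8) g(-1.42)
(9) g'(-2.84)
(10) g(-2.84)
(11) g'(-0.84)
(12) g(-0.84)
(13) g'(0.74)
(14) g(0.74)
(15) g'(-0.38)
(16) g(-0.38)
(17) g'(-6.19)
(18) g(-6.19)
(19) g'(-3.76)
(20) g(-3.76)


(1) = -11.46
(2) = -3.14
(3) = -1.71
(4) = -0.08
(5) = -1.78
(6) = -1.67
(7) = -0.20
(8) = -1.25
(9) = 205.20
(10) = 9.62
(11) = -2.18
(12) = -1.76
(13) = -1.02
(14) = -0.66
(15) = -670.56
(16) = -19.44
(17) = -2.97
(18) = 0.34
(19) = 1.11
(20) = -0.53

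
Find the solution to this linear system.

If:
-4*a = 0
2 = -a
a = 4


Then:
No Solution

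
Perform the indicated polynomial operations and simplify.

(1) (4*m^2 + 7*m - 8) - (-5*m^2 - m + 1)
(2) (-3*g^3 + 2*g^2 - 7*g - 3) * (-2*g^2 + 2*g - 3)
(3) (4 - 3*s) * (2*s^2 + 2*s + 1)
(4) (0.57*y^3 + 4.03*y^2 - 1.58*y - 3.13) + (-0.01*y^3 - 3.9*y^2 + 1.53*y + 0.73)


(1) = 9*m^2 + 8*m - 9
(2) = 6*g^5 - 10*g^4 + 27*g^3 - 14*g^2 + 15*g + 9
(3) = -6*s^3 + 2*s^2 + 5*s + 4
(4) = 0.56*y^3 + 0.13*y^2 - 0.05*y - 2.4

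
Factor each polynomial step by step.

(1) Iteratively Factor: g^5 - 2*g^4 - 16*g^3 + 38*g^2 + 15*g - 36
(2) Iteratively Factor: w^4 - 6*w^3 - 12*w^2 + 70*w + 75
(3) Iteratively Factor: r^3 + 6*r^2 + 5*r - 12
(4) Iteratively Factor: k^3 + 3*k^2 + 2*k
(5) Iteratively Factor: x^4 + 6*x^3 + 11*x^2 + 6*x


(1) = (g + 4)*(g^4 - 6*g^3 + 8*g^2 + 6*g - 9) = (g - 3)*(g + 4)*(g^3 - 3*g^2 - g + 3) = (g - 3)*(g + 1)*(g + 4)*(g^2 - 4*g + 3) = (g - 3)^2*(g + 1)*(g + 4)*(g - 1)
(2) = (w + 1)*(w^3 - 7*w^2 - 5*w + 75) = (w - 5)*(w + 1)*(w^2 - 2*w - 15) = (w - 5)*(w + 1)*(w + 3)*(w - 5)
(3) = (r + 3)*(r^2 + 3*r - 4) = (r + 3)*(r + 4)*(r - 1)
(4) = (k + 2)*(k^2 + k) = k*(k + 2)*(k + 1)
(5) = (x + 1)*(x^3 + 5*x^2 + 6*x) = (x + 1)*(x + 2)*(x^2 + 3*x) = (x + 1)*(x + 2)*(x + 3)*(x)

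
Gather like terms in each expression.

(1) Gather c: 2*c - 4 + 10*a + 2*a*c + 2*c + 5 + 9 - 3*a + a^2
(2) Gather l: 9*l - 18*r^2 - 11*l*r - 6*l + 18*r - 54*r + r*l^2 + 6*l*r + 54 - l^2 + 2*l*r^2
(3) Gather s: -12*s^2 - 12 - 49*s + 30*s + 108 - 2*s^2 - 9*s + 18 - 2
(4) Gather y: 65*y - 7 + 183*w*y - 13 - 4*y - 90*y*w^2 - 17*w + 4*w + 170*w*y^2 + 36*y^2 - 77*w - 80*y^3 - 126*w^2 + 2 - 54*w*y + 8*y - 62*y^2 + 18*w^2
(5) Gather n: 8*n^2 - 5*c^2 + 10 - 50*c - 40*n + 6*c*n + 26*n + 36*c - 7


(1) = a^2 + 7*a + c*(2*a + 4) + 10
(2) = l^2*(r - 1) + l*(2*r^2 - 5*r + 3) - 18*r^2 - 36*r + 54
(3) = -14*s^2 - 28*s + 112
(4) = -108*w^2 - 90*w - 80*y^3 + y^2*(170*w - 26) + y*(-90*w^2 + 129*w + 69) - 18
(5) = -5*c^2 - 14*c + 8*n^2 + n*(6*c - 14) + 3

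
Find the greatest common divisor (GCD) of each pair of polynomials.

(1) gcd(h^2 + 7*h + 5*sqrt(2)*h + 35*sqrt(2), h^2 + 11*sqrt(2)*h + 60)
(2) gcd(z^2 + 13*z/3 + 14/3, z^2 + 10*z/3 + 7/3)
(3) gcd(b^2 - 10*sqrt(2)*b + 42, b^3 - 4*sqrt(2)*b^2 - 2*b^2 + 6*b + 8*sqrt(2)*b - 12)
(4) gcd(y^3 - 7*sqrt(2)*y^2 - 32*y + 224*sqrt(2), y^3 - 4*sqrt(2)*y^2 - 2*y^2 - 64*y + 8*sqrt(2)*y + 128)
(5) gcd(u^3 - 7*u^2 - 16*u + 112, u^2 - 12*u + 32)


(1) = h + 5*sqrt(2)
(2) = gcd((z + 2)*(z + 7/3), (z + 1)*(z + 7/3)) = z + 7/3
(3) = gcd((b - 7*sqrt(2))*(b - 3*sqrt(2)), (b - 2)*(b - 3*sqrt(2))*(b - sqrt(2))) = b - 3*sqrt(2)
(4) = gcd((y - 7*sqrt(2))*(y - 4*sqrt(2))*(y + 4*sqrt(2)), (y - 2)*(y - 8*sqrt(2))*(y + 4*sqrt(2))) = y + 4*sqrt(2)
(5) = gcd((u - 7)*(u - 4)*(u + 4), (u - 8)*(u - 4)) = u - 4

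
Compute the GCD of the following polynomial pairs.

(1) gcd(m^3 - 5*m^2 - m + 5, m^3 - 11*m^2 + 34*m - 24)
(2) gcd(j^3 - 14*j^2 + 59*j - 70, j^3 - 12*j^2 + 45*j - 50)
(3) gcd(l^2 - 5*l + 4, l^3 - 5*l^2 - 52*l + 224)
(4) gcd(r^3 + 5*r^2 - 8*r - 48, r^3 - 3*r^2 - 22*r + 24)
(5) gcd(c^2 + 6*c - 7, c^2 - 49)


(1) = m - 1
(2) = j^2 - 7*j + 10
(3) = gcd((l - 4)*(l - 1), (l - 8)*(l - 4)*(l + 7)) = l - 4
(4) = gcd((r - 3)*(r + 4)^2, (r - 6)*(r - 1)*(r + 4)) = r + 4
(5) = c + 7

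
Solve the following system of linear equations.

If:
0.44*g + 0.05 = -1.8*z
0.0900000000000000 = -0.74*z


Then:
g = 0.38
z = -0.12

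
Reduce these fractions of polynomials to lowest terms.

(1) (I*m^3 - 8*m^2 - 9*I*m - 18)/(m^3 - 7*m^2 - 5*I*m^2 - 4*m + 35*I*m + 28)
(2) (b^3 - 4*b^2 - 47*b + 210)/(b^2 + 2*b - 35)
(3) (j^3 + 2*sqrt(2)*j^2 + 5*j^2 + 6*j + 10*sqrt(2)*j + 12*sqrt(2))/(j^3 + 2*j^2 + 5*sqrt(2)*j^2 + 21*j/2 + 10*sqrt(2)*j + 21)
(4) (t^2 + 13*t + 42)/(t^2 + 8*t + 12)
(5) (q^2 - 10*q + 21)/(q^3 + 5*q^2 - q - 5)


(1) = (I*m^2 - 9*m - 18*I)/(m^2 + m*(-7 - 4*I) + 28*I)
(2) = b - 6
(3) = (2*j^2 + j*(4*sqrt(2) + 6) + 12*sqrt(2))/(2*j^2 + 10*sqrt(2)*j + 21)
(4) = (t + 7)/(t + 2)
(5) = (q^2 - 10*q + 21)/(q^3 + 5*q^2 - q - 5)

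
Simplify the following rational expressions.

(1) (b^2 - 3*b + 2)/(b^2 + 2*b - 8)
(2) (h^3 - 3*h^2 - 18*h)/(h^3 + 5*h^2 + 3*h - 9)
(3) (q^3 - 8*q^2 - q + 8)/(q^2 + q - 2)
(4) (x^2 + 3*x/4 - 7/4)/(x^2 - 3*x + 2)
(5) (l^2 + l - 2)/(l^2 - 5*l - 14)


(1) = (b - 1)/(b + 4)
(2) = (h^2 - 6*h)/(h^2 + 2*h - 3)
(3) = (q^2 - 7*q - 8)/(q + 2)
(4) = (4*x + 7)/(4*x - 8)
(5) = (l - 1)/(l - 7)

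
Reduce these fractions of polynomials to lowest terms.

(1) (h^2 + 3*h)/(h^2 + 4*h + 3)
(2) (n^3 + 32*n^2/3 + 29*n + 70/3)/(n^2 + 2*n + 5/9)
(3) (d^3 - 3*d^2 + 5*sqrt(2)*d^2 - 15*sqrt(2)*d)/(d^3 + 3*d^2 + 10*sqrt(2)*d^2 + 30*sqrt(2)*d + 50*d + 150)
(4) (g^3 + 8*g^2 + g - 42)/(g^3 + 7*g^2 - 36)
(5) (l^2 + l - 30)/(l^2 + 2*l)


(1) = h/(h + 1)
(2) = (3*n^2 + 27*n + 42)/(3*n + 1)
(3) = (d^2 - 3*d)/(d^2 + d*(3 + 5*sqrt(2)) + 15*sqrt(2))
(4) = (g + 7)/(g + 6)
(5) = (l^2 + l - 30)/(l^2 + 2*l)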